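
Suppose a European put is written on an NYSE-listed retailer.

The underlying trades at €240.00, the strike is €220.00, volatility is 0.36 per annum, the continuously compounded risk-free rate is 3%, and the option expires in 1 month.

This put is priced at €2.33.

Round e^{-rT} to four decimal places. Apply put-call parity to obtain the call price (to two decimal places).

€22.88

e^(−rT) = e^(−0.03·0.08333) = 0.9975
Put-call parity: C − P = S − K·e^(−rT) = 240 − 220·0.9975 = 240 − 219.4500 = 20.5500
C = P + (C − P) = 2.33 + (20.5500) = 22.8800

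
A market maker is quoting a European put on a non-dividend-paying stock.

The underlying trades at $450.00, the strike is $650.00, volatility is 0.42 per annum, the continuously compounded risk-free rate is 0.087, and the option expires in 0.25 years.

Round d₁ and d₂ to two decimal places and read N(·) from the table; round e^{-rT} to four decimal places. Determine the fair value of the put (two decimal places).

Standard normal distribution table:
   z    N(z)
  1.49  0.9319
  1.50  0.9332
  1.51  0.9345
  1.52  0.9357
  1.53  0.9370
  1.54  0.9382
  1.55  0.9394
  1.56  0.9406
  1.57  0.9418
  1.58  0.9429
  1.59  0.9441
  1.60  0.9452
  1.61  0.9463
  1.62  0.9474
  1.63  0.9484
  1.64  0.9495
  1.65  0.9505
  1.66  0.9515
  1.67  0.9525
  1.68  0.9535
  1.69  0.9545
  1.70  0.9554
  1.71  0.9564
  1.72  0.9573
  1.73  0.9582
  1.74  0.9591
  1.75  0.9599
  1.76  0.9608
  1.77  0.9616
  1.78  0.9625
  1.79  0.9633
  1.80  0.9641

σ√T = 0.42 × 0.5000 = 0.2100
d₁ = [ln(450/650) + (0.087 + ½·0.42²)·0.25] / (σ√T) = (-0.3677 + 0.0438) / 0.2100 = -1.5425 ⇒ -1.54
d₂ = -1.5425 − 0.2100 = -1.7525 ⇒ -1.75
exp(−rT) = exp(−0.087·0.25) = 0.9785
N(−d₂) = N(1.75) = 0.9599;  N(−d₁) = N(1.54) = 0.9382
P = 650·0.9785·0.9599 − 450·0.9382 = 610.5204 − 422.1900 = 188.3304

$188.33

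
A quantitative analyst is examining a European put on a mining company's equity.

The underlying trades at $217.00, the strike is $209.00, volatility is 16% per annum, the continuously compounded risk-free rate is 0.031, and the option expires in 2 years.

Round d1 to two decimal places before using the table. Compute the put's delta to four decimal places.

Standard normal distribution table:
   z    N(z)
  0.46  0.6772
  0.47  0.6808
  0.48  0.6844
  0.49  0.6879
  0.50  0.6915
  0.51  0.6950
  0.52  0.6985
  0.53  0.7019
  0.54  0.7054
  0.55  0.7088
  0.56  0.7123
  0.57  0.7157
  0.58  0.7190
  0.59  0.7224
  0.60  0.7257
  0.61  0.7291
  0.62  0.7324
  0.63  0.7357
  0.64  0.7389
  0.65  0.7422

σ√T = 0.16·√2 = 0.2263
d₁ = [ln(217/209) + (0.031 + ½·0.16²)·2] / (σ√T) = (0.0376 + 0.0876) / 0.2263 = 0.5531 which rounds to 0.55
N(d₁) = N(0.55) = 0.7088
Δ_put = N(d₁) − 1 = 0.7088 − 1 = -0.2912

-0.2912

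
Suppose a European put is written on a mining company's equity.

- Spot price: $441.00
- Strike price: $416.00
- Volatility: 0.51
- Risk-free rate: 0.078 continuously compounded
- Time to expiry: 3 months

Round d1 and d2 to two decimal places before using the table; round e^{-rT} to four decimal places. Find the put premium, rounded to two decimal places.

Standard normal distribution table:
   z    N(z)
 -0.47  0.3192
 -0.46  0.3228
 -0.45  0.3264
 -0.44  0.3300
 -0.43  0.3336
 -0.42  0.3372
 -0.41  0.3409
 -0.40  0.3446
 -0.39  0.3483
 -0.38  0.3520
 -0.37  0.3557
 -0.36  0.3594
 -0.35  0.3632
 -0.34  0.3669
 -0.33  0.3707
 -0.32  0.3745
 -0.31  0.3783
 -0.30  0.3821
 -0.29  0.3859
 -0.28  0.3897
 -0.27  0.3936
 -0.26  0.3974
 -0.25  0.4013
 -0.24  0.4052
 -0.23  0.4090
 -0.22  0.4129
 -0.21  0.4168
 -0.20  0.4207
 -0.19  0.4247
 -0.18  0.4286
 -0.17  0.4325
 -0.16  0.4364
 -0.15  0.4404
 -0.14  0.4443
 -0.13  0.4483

$27.74

σ√T = 0.51 × 0.5000 = 0.2550
d₁ = [ln(441/416) + (0.078 + 0.51²/2)·0.25] / 0.2550 = [0.0584 + 0.0520] / 0.2550 = 0.4328 which rounds to 0.43
d₂ = d₁ − σ√T = 0.4328 − 0.2550 = 0.1778 which rounds to 0.18
e^(−rT) = e^(−0.078·0.25) = 0.9807
N(−d₂) = N(-0.18) = 0.4286;  N(−d₁) = N(-0.43) = 0.3336
P = 416·0.9807·0.4286 − 441·0.3336 = 174.8565 − 147.1176 = 27.7389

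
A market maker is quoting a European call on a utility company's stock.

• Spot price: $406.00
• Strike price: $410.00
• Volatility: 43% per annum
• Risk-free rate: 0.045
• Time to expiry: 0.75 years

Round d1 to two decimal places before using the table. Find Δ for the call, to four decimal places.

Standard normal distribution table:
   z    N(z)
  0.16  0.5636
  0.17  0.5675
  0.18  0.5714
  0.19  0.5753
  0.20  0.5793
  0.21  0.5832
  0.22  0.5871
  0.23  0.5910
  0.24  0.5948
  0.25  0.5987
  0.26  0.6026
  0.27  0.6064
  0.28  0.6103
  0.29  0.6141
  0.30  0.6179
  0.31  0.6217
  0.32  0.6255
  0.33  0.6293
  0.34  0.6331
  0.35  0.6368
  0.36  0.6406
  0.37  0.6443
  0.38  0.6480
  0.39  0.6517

T = 0.75;  σ√T = 0.3724
d₁ = [ln(406/410) + (0.045 + 0.43²/2)·0.75] / 0.3724 = [-0.0098 + 0.1031] / 0.3724 = 0.2505 which rounds to 0.25
N(d₁) = N(0.25) = 0.5987
Δ_call = N(d₁) = 0.5987

0.5987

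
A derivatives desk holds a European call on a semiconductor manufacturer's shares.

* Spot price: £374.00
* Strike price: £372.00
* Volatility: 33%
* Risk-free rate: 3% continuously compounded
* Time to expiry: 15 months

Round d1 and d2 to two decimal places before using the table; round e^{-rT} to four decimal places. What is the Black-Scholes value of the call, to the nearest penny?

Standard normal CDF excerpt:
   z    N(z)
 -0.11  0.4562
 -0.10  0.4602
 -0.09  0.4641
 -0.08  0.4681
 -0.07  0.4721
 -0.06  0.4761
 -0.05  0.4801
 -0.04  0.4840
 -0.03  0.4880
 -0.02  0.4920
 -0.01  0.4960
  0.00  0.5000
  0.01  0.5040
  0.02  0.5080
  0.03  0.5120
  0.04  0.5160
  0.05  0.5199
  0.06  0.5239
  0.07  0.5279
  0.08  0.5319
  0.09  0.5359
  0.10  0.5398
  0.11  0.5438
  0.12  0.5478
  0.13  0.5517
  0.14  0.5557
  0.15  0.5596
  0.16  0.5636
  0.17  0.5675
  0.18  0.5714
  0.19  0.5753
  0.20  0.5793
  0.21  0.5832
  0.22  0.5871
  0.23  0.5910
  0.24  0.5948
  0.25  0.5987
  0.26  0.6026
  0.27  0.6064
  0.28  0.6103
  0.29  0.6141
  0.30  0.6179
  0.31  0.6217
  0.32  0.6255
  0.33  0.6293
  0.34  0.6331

T = 1.25;  σ√T = 0.3690
d₁ = [ln(374/372) + (0.03 + ½·0.33²)·1.25] / (σ√T) = (0.0054 + 0.1056) / 0.3690 = 0.3006 which rounds to 0.30
d₂ = 0.3006 − 0.3690 = -0.0683 which rounds to -0.07
exp(−rT) = exp(−0.03·1.25) = 0.9632
C = 374·N(0.30) − 372·0.9632·N(-0.07) = 374·0.6179 − 372·0.9632·0.4721 = 231.0946 − 169.1583 = 61.9363

£61.94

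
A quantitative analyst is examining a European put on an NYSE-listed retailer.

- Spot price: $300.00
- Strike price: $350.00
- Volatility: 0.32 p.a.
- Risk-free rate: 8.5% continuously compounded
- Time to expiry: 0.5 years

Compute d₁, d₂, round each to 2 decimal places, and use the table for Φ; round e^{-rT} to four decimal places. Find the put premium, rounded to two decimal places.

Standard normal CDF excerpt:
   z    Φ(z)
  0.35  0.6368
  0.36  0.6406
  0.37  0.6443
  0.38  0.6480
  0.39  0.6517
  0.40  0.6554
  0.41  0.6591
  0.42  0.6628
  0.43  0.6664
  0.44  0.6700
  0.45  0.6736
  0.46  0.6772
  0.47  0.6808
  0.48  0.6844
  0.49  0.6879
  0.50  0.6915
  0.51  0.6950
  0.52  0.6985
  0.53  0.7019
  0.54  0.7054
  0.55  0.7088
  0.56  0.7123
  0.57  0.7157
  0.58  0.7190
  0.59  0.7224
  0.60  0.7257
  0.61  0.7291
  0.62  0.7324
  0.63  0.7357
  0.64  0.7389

$50.17

T = 0.5;  σ√T = 0.2263
d₁ = [ln(300/350) + (0.085 + 0.32²/2)·0.5] / 0.2263 = [-0.1542 + 0.0681] / 0.2263 = -0.3803 → -0.38
d₂ = d₁ − σ√T = -0.3803 − 0.2263 = -0.6066 → -0.61
e^(−rT) = e^(−0.085·0.5) = 0.9584
N(−d₂) = N(0.61) = 0.7291;  N(−d₁) = N(0.38) = 0.6480
P = 350·0.9584·0.7291 − 300·0.6480 = 244.5693 − 194.4000 = 50.1693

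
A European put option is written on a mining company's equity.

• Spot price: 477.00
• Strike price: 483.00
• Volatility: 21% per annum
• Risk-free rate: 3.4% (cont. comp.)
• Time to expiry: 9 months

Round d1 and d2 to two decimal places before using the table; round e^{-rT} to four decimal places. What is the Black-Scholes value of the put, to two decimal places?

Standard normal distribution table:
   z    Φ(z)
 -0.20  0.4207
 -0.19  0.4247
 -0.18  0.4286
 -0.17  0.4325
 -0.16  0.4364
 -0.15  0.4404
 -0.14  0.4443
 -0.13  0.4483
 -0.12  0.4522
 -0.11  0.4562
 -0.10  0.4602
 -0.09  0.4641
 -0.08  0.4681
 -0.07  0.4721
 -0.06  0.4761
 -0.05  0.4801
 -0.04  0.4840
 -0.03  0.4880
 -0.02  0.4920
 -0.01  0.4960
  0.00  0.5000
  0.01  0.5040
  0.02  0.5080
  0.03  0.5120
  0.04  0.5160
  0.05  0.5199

σ√T = 0.21·√0.75 = 0.1819
d₁ = [ln(477/483) + (0.034 + 0.21²/2)·0.75] / 0.1819 = [-0.0125 + 0.0420] / 0.1819 = 0.1624 ≈ 0.16
d₂ = d₁ − σ√T = 0.1624 − 0.1819 = -0.0195 ≈ -0.02
exp(−rT) = exp(−0.034·0.75) = 0.9748
N(−d₂) = N(0.02) = 0.5080;  N(−d₁) = N(-0.16) = 0.4364
P = 483·0.9748·0.5080 − 477·0.4364 = 239.1808 − 208.1628 = 31.0180

31.02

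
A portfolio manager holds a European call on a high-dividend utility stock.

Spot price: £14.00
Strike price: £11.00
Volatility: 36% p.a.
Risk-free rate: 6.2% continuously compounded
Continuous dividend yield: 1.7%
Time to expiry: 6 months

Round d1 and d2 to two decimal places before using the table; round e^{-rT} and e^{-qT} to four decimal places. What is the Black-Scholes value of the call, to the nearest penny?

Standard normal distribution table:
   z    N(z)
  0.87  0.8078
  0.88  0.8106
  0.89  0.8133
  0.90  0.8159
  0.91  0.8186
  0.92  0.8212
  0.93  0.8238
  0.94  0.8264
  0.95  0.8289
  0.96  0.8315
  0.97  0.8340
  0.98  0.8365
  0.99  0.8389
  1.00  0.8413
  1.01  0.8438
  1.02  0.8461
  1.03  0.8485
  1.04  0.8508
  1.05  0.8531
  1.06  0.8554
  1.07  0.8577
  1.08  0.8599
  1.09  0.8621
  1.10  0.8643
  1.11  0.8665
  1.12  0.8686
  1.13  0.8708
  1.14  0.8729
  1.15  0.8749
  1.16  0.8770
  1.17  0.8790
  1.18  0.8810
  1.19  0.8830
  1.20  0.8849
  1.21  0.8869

σ√T = 0.36 × 0.7071 = 0.2546
d₁ = [ln(14/11) + (0.062 − 0.017 + ½·0.36²)·0.5] / (σ√T) = (0.2412 + 0.0549) / 0.2546 = 1.1630 ≈ 1.16
d₂ = 1.1630 − 0.2546 = 0.9085 ≈ 0.91
e^(−qT) = e^(−0.017·0.5) = 0.9915;  e^(−rT) = e^(−0.062·0.5) = 0.9695
C = 14·0.9915·N(1.16) − 11·0.9695·N(0.91) = 14·0.9915·0.8770 − 11·0.9695·0.8186 = 12.1736 − 8.7300 = 3.4437

£3.44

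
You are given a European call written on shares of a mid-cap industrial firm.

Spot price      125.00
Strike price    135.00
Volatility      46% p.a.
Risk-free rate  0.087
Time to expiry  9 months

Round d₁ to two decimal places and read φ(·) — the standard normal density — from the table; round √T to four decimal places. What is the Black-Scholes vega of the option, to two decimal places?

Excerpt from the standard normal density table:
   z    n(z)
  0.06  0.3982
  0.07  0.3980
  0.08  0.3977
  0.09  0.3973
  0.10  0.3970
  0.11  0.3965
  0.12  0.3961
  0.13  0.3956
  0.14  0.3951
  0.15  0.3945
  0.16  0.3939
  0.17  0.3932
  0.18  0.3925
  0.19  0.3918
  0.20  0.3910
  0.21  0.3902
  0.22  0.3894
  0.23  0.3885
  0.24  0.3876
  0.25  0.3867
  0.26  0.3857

42.56

σ√T = 0.46 × 0.8660 = 0.3984
d₁ = [ln(125/135) + (0.087 + 0.46²/2)·0.75] / 0.3984 = [-0.0770 + 0.1446] / 0.3984 = 0.1698 ⇒ 0.17
√T = √0.75 = 0.8660
φ(d₁) = φ(0.17) = 0.3932
vega = S·φ(d₁)·√T = 125·0.3932·0.8660 = 42.5639
(Vega is the same for a European call and put with the same parameters.)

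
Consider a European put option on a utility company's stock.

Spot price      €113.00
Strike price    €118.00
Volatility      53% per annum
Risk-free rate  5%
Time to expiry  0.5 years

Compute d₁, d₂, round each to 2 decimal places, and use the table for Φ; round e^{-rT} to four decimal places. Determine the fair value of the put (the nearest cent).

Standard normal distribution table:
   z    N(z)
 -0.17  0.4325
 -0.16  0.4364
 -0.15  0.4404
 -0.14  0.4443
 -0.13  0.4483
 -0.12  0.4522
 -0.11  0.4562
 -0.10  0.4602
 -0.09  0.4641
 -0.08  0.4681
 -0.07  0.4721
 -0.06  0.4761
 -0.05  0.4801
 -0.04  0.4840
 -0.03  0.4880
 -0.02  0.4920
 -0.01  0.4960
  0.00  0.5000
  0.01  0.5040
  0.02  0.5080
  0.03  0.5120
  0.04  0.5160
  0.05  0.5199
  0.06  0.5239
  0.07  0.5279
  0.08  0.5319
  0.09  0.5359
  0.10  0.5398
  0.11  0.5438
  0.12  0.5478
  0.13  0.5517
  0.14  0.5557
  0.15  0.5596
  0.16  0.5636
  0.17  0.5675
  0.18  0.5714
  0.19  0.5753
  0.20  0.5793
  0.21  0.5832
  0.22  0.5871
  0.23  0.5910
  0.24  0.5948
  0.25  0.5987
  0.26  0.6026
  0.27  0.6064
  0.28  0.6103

T = 0.5;  σ√T = 0.3748
d₁ = [ln(113/118) + (0.05 + 0.53²/2)·0.5] / 0.3748 = [-0.0433 + 0.0952] / 0.3748 = 0.1386 ⇒ 0.14
d₂ = d₁ − σ√T = 0.1386 − 0.3748 = -0.2362 ⇒ -0.24
e^(−rT) = e^(−0.05·0.5) = 0.9753
P = 118·0.9753·N(0.24) − 113·N(-0.14) = 118·0.9753·0.5948 − 113·0.4443 = 68.4528 − 50.2059 = 18.2469

€18.25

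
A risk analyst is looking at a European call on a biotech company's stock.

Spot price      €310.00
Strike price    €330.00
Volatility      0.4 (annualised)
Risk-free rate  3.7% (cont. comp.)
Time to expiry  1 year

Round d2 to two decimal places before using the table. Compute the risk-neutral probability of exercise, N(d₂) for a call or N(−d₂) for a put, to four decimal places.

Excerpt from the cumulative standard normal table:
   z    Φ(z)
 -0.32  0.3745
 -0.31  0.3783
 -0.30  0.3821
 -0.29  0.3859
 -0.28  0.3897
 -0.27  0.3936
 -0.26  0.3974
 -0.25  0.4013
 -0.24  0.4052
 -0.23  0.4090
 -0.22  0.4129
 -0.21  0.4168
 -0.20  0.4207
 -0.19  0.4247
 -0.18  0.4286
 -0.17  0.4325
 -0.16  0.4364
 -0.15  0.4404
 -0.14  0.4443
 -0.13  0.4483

0.3974

T = 1;  σ√T = 0.4000
d₁ = [ln(310/330) + (0.037 + 0.4²/2)·1] / 0.4000 = [-0.0625 + 0.1170] / 0.4000 = 0.1362 ⇒ 0.14
d₂ = d₁ − σ√T = 0.1362 − 0.4000 = -0.2638 ⇒ -0.26
Pr(exercise) under Q = N(d₂) = 0.3974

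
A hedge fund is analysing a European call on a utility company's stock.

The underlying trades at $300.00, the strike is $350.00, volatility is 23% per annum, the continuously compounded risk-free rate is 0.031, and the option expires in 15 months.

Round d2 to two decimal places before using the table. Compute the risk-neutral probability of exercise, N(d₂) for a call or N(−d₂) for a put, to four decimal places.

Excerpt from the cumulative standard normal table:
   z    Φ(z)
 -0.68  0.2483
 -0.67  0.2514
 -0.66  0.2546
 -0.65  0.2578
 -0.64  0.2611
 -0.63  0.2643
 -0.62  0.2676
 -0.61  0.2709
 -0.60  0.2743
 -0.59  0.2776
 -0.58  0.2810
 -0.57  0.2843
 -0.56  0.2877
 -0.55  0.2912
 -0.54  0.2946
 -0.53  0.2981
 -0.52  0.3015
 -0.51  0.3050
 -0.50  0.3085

T = 1.25;  σ√T = 0.2571
d₁ = [ln(300/350) + (0.031 + 0.23²/2)·1.25] / 0.2571 = [-0.1542 + 0.0718] / 0.2571 = -0.3202 → -0.32
d₂ = d₁ − σ√T = -0.3202 − 0.2571 = -0.5773 → -0.58
Pr(exercise) under Q = N(d₂) = 0.2810

0.2810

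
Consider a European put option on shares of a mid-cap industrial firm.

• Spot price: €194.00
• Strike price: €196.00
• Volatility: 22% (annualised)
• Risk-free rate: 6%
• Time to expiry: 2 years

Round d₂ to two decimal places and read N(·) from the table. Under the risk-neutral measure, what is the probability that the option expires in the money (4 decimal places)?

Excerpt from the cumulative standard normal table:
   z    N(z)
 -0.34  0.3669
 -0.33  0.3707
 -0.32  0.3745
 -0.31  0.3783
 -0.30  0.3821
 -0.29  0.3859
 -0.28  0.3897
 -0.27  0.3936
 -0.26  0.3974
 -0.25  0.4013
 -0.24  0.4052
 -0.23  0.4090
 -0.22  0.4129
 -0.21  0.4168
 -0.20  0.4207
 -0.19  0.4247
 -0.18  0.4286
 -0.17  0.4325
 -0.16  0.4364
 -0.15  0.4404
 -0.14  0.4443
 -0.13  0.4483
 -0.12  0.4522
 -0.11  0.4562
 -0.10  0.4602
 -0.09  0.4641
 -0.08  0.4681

σ√T = 0.22 × 1.4142 = 0.3111
d₁ = [ln(194/196) + (0.06 + ½·0.22²)·2] / (σ√T) = (-0.0103 + 0.1684) / 0.3111 = 0.5083 ≈ 0.51
d₂ = 0.5083 − 0.3111 = 0.1972 ≈ 0.20
Risk-neutral Pr[S_T < K] = N(−d₂) = N(-0.20) = 0.4207

0.4207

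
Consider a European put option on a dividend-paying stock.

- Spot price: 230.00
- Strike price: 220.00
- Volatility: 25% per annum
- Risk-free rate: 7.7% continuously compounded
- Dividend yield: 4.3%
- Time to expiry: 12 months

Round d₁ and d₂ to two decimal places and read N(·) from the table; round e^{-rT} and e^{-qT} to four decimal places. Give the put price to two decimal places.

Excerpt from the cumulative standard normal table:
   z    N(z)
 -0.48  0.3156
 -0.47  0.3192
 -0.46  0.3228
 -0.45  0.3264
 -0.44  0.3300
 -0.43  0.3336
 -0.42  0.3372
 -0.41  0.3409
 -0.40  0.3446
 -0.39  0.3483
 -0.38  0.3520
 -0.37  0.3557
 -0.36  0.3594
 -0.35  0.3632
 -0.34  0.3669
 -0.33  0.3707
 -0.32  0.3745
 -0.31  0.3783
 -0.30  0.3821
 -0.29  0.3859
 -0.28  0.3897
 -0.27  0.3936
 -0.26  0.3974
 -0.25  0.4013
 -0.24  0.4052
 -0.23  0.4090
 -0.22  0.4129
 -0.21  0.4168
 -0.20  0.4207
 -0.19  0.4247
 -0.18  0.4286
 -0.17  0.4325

T = 1;  σ√T = 0.2500
d₁ = [ln(230/220) + (0.077 − 0.043 + ½·0.25²)·1] / (σ√T) = (0.0445 + 0.0653) / 0.2500 = 0.4388 ≈ 0.44
d₂ = 0.4388 − 0.2500 = 0.1888 ≈ 0.19
exp(−qT) = exp(−0.043·1) = 0.9579;  exp(−rT) = exp(−0.077·1) = 0.9259
N(−d₂) = N(-0.19) = 0.4247;  N(−d₁) = N(-0.44) = 0.3300
P = 220·0.9259·0.4247 − 230·0.9579·0.3300 = 86.5105 − 72.7046 = 13.8059

13.81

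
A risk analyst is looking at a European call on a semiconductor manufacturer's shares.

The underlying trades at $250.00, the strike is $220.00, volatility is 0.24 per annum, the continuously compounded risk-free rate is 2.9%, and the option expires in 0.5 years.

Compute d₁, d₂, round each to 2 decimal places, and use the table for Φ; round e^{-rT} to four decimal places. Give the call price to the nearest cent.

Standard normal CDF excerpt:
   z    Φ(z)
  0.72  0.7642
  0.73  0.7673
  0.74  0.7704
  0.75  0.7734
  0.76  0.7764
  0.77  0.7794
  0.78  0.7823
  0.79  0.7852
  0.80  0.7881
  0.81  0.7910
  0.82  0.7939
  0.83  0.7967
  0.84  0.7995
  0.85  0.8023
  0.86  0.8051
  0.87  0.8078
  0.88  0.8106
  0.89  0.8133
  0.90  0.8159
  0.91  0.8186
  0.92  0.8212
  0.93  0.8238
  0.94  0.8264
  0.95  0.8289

$37.60

σ√T = 0.24·√0.5 = 0.1697
ln(S/K) + (r + σ²/2)T = ln(250/220) + (0.029 + 0.24²/2)·0.5 = 0.1278 + 0.0289 = 0.1567
d₁ = 0.1567 / 0.1697 = 0.9236 ≈ 0.92
d₂ = d₁ − σ√T = 0.9236 − 0.1697 = 0.7539 ≈ 0.75
exp(−rT) = exp(−0.029·0.5) = 0.9856
N(d₁) = N(0.92) = 0.8212;  N(d₂) = N(0.75) = 0.7734
C = 250·0.8212 − 220·0.9856·0.7734 = 205.3000 − 167.6979 = 37.6021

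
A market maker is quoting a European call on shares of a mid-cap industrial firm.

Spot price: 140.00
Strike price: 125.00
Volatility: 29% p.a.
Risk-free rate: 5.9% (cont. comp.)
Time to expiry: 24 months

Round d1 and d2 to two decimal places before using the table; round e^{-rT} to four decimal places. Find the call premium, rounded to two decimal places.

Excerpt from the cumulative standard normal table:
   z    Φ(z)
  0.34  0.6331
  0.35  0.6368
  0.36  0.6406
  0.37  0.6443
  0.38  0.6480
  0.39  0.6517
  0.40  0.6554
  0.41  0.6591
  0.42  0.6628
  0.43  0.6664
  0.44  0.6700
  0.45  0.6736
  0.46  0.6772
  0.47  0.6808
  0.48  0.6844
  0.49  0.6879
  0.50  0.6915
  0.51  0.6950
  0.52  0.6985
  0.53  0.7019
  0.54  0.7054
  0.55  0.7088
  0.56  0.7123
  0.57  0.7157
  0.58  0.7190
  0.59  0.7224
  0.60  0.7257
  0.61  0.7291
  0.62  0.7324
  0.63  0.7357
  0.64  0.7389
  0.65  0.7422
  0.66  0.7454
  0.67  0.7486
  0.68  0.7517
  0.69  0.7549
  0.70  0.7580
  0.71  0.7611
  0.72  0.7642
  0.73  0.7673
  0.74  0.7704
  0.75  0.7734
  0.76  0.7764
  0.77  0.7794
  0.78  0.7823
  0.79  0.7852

37.95

σ√T = 0.29 × 1.4142 = 0.4101
d₁ = [ln(140/125) + (0.059 + 0.29²/2)·2] / 0.4101 = [0.1133 + 0.2021] / 0.4101 = 0.7691 which rounds to 0.77
d₂ = d₁ − σ√T = 0.7691 − 0.4101 = 0.3590 which rounds to 0.36
exp(−rT) = exp(−0.059·2) = 0.8887
C = 140·N(0.77) − 125·0.8887·N(0.36) = 140·0.7794 − 125·0.8887·0.6406 = 109.1160 − 71.1627 = 37.9533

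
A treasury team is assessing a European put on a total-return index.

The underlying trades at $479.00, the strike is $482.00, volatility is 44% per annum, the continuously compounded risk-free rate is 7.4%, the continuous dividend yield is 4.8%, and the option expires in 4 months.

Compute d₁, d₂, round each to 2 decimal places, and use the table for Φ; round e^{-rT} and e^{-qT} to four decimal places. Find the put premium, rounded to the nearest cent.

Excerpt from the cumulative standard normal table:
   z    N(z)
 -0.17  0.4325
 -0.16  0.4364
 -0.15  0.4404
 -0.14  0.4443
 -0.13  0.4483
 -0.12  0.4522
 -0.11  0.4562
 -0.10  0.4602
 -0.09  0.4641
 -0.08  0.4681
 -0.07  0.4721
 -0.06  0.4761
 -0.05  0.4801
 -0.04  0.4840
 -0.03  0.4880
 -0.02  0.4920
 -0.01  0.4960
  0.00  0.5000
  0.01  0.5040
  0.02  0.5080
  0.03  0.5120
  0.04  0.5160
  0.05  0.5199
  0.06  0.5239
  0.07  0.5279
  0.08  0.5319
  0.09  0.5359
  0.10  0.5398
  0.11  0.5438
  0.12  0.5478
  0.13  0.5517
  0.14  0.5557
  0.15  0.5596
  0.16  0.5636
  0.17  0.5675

T = 0.3333;  σ√T = 0.2540
ln(S/K) + (r − q + σ²/2)T = ln(479/482) + (0.074 − 0.048 + 0.44²/2)·0.3333 = -0.0062 + 0.0409 = 0.0347
d₁ = 0.0347 / 0.2540 = 0.1366 ⇒ 0.14
d₂ = d₁ − σ√T = 0.1366 − 0.2540 = -0.1175 ⇒ -0.12
exp(−qT) = exp(−0.048·0.3333) = 0.9841;  exp(−rT) = exp(−0.074·0.3333) = 0.9756
P = 482·0.9756·N(0.12) − 479·0.9841·N(-0.14) = 482·0.9756·0.5478 − 479·0.9841·0.4443 = 257.5970 − 209.4359 = 48.1612

$48.16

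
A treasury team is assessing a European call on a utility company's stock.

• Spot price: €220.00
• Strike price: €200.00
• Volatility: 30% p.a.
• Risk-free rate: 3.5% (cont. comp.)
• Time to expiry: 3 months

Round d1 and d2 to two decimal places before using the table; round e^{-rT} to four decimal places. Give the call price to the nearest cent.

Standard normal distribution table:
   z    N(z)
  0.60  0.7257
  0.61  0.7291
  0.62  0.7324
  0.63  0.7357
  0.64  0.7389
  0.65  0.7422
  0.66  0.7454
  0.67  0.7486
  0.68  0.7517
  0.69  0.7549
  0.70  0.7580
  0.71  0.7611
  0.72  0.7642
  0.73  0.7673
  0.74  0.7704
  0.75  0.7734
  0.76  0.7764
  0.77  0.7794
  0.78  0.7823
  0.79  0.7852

σ√T = 0.3·√0.25 = 0.1500
ln(S/K) + (r + σ²/2)T = ln(220/200) + (0.035 + 0.3²/2)·0.25 = 0.0953 + 0.0200 = 0.1153
d₁ = 0.1153 / 0.1500 = 0.7687 → 0.77
d₂ = d₁ − σ√T = 0.7687 − 0.1500 = 0.6187 → 0.62
exp(−rT) = exp(−0.035·0.25) = 0.9913
N(d₁) = N(0.77) = 0.7794;  N(d₂) = N(0.62) = 0.7324
C = 220·0.7794 − 200·0.9913·0.7324 = 171.4680 − 145.2056 = 26.2624

€26.26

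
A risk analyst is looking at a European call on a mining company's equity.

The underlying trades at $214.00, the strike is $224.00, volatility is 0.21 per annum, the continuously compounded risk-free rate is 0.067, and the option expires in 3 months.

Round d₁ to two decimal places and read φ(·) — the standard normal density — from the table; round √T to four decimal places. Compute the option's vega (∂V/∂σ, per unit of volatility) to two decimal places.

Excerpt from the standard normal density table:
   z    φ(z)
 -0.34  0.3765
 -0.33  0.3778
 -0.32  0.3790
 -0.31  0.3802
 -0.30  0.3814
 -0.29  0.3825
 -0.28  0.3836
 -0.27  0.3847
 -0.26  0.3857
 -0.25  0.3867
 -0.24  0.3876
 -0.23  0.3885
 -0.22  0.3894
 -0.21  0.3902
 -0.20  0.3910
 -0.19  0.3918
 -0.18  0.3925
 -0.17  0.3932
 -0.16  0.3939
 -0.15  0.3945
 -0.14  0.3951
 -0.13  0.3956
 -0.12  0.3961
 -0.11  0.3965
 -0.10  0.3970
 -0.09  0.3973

41.67

σ√T = 0.21·√0.25 = 0.1050
d₁ = [ln(214/224) + (0.067 + 0.21²/2)·0.25] / 0.1050 = [-0.0457 + 0.0223] / 0.1050 = -0.2229 which rounds to -0.22
√T = √0.25 = 0.5000
φ(d₁) = φ(-0.22) = 0.3894
vega = S·φ(d₁)·√T = 214·0.3894·0.5000 = 41.6658
(Vega is the same for a European call and put with the same parameters.)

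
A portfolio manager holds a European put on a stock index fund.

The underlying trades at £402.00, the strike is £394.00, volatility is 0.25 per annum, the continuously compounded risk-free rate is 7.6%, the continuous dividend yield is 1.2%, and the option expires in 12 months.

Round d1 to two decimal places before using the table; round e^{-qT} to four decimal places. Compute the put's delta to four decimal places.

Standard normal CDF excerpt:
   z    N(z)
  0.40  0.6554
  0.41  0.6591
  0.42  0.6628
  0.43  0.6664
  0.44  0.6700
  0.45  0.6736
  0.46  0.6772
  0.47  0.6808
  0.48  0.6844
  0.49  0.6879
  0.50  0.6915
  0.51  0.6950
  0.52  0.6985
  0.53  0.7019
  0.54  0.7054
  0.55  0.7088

-0.3190

σ√T = 0.25 × 1.0000 = 0.2500
d₁ = [ln(402/394) + (0.076 − 0.012 + ½·0.25²)·1] / (σ√T) = (0.0201 + 0.0953) / 0.2500 = 0.4614 which rounds to 0.46
N(d₁) = N(0.46) = 0.6772
Δ_put = exp(−qT)·(N(d₁) − 1) = 0.9881·(0.6772 − 1) = -0.3190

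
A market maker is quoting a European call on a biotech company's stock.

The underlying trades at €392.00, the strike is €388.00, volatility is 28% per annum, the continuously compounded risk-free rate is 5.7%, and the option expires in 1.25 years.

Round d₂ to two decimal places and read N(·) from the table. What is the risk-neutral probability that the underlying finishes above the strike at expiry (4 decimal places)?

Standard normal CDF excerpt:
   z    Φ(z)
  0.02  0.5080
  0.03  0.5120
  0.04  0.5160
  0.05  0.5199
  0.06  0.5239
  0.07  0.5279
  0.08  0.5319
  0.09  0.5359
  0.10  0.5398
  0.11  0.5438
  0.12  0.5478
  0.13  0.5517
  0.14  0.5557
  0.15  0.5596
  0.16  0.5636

σ√T = 0.28 × 1.1180 = 0.3130
d₁ = [ln(392/388) + (0.057 + 0.28²/2)·1.25] / 0.3130 = [0.0103 + 0.1203] / 0.3130 = 0.4169 → 0.42
d₂ = d₁ − σ√T = 0.4169 − 0.3130 = 0.1038 → 0.10
Risk-neutral Pr[S_T > K] = N(d₂) = N(0.10) = 0.5398

0.5398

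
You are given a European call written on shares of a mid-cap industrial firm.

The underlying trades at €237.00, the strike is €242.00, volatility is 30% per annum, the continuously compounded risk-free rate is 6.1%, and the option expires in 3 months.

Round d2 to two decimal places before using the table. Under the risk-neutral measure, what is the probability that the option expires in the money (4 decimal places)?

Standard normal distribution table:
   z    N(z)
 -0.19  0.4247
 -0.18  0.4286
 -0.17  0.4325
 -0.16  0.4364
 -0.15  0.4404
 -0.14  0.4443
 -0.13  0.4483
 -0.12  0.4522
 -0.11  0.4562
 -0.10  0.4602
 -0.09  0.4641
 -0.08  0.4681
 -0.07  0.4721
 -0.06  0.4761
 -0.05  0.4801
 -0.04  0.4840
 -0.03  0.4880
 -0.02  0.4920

0.4562

T = 0.25;  σ√T = 0.1500
ln(S/K) + (r + σ²/2)T = ln(237/242) + (0.061 + 0.3²/2)·0.25 = -0.0209 + 0.0265 = 0.0056
d₁ = 0.0056 / 0.1500 = 0.0375 ⇒ 0.04
d₂ = d₁ − σ√T = 0.0375 − 0.1500 = -0.1125 ⇒ -0.11
Risk-neutral Pr[S_T > K] = N(d₂) = N(-0.11) = 0.4562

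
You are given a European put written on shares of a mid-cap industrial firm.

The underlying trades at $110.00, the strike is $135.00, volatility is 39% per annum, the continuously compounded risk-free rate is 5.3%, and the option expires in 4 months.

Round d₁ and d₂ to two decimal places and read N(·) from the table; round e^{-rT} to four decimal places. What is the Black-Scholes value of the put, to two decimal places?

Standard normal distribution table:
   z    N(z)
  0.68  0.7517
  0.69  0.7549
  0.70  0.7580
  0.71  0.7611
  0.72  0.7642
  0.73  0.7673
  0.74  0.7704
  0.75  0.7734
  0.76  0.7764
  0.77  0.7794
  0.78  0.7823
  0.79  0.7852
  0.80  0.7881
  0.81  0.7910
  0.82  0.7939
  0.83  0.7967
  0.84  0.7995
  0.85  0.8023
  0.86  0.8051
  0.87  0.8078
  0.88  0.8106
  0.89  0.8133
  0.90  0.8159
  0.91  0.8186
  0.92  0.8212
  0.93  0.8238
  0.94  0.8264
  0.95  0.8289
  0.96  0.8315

σ√T = 0.39·√0.3333 = 0.2252
d₁ = [ln(110/135) + (0.053 + ½·0.39²)·0.3333] / (σ√T) = (-0.2048 + 0.0430) / 0.2252 = -0.7185 ⇒ -0.72
d₂ = -0.7185 − 0.2252 = -0.9436 ⇒ -0.94
exp(−rT) = exp(−0.053·0.3333) = 0.9825
N(−d₂) = N(0.94) = 0.8264;  N(−d₁) = N(0.72) = 0.7642
P = 135·0.9825·0.8264 − 110·0.7642 = 109.6116 − 84.0620 = 25.5496

$25.55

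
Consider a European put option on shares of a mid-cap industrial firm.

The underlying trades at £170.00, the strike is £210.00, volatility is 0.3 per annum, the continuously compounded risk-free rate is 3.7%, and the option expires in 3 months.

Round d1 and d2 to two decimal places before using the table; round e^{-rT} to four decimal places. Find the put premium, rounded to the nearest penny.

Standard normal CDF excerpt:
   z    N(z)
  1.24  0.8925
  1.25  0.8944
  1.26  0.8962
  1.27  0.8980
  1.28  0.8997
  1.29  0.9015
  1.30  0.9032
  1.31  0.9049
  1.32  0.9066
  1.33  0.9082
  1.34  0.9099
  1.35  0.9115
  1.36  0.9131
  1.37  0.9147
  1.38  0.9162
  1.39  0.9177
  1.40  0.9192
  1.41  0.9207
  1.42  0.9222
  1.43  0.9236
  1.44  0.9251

T = 0.25;  σ√T = 0.1500
d₁ = [ln(170/210) + (0.037 + 0.3²/2)·0.25] / 0.1500 = [-0.2113 + 0.0205] / 0.1500 = -1.2721 → -1.27
d₂ = d₁ − σ√T = -1.2721 − 0.1500 = -1.4221 → -1.42
exp(−rT) = exp(−0.037·0.25) = 0.9908
N(−d₂) = N(1.42) = 0.9222;  N(−d₁) = N(1.27) = 0.8980
P = 210·0.9908·0.9222 − 170·0.8980 = 191.8803 − 152.6600 = 39.2203

£39.22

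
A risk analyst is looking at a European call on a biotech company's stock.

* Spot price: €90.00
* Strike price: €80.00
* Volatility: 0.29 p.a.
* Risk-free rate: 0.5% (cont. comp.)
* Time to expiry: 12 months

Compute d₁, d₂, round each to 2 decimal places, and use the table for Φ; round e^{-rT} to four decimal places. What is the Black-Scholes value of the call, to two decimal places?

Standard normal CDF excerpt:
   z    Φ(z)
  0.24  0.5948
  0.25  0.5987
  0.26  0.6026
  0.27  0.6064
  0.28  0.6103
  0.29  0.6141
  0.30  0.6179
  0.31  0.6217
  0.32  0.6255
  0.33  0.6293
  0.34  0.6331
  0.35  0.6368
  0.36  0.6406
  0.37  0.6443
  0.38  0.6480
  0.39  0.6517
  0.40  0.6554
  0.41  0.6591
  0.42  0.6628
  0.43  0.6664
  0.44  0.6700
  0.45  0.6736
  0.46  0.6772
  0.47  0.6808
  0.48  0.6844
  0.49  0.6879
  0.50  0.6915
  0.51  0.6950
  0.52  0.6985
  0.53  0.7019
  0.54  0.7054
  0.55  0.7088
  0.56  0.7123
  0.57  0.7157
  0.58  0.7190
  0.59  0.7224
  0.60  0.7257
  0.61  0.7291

€15.83

σ√T = 0.29·√1 = 0.2900
d₁ = [ln(90/80) + (0.005 + ½·0.29²)·1] / (σ√T) = (0.1178 + 0.0470) / 0.2900 = 0.5684 ⇒ 0.57
d₂ = 0.5684 − 0.2900 = 0.2784 ⇒ 0.28
exp(−rT) = exp(−0.005·1) = 0.9950
N(d₁) = N(0.57) = 0.7157;  N(d₂) = N(0.28) = 0.6103
C = 90·0.7157 − 80·0.9950·0.6103 = 64.4130 − 48.5799 = 15.8331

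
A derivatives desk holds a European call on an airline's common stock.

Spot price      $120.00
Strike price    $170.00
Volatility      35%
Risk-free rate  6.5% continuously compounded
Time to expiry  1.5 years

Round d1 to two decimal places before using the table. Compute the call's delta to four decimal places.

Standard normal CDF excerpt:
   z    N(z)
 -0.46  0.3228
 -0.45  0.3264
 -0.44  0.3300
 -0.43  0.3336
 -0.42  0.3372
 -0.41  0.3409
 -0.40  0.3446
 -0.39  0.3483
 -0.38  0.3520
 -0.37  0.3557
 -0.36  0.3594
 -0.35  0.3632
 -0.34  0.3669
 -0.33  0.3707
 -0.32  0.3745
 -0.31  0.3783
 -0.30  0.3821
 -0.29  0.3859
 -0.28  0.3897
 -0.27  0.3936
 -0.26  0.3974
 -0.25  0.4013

σ√T = 0.35 × 1.2247 = 0.4287
d₁ = [ln(120/170) + (0.065 + 0.35²/2)·1.5] / 0.4287 = [-0.3483 + 0.1894] / 0.4287 = -0.3708 ≈ -0.37
N(d₁) = N(-0.37) = 0.3557
Δ_call = N(d₁) = 0.3557

0.3557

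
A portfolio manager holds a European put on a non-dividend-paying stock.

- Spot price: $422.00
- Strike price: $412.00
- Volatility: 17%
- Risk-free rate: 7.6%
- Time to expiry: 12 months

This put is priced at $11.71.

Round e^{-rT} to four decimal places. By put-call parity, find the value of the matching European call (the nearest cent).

e^(−rT) = e^(−0.076·1) = 0.9268
Put-call parity: C − P = S − K·e^(−rT) = 422 − 412·0.9268 = 422 − 381.8416 = 40.1584
C = P + (C − P) = 11.71 + (40.1584) = 51.8684

$51.87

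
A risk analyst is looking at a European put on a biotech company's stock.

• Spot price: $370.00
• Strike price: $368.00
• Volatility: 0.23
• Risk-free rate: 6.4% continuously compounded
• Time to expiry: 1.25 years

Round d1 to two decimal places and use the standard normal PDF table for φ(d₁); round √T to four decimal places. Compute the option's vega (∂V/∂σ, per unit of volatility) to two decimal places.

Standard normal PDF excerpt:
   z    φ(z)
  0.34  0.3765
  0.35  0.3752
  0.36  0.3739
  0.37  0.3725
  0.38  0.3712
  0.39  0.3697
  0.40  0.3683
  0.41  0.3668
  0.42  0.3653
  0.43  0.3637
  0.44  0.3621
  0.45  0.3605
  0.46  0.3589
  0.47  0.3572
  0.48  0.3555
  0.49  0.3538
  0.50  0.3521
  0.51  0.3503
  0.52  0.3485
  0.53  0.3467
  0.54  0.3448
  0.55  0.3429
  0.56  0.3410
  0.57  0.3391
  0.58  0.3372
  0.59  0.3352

σ√T = 0.23·√1.25 = 0.2571
d₁ = [ln(370/368) + (0.064 + ½·0.23²)·1.25] / (σ√T) = (0.0054 + 0.1131) / 0.2571 = 0.4608 which rounds to 0.46
√T = √1.25 = 1.1180
φ(d₁) = φ(0.46) = 0.3589
vega = S·φ(d₁)·√T = 370·0.3589·1.1180 = 148.4626

148.46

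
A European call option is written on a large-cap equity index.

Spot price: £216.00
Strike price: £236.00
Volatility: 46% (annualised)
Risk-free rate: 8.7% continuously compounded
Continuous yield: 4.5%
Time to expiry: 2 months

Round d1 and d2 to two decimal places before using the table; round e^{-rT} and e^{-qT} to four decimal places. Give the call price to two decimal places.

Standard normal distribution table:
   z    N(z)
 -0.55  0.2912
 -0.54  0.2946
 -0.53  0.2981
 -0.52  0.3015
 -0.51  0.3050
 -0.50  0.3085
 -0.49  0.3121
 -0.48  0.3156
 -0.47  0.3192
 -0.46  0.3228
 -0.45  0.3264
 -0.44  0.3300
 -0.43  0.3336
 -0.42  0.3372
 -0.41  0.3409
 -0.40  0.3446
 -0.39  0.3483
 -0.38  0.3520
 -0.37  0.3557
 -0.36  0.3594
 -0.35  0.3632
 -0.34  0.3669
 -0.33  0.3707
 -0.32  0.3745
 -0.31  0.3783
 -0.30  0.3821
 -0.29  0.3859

σ√T = 0.46·√0.1667 = 0.1878
d₁ = [ln(216/236) + (0.087 − 0.045 + 0.46²/2)·0.1667] / 0.1878 = [-0.0886 + 0.0246] / 0.1878 = -0.3404 ≈ -0.34
d₂ = d₁ − σ√T = -0.3404 − 0.1878 = -0.5282 ≈ -0.53
e^(−qT) = e^(−0.045·0.1667) = 0.9925;  e^(−rT) = e^(−0.087·0.1667) = 0.9856
N(d₁) = N(-0.34) = 0.3669;  N(d₂) = N(-0.53) = 0.2981
C = 216·0.9925·0.3669 − 236·0.9856·0.2981 = 78.6560 − 69.3385 = 9.3175

£9.32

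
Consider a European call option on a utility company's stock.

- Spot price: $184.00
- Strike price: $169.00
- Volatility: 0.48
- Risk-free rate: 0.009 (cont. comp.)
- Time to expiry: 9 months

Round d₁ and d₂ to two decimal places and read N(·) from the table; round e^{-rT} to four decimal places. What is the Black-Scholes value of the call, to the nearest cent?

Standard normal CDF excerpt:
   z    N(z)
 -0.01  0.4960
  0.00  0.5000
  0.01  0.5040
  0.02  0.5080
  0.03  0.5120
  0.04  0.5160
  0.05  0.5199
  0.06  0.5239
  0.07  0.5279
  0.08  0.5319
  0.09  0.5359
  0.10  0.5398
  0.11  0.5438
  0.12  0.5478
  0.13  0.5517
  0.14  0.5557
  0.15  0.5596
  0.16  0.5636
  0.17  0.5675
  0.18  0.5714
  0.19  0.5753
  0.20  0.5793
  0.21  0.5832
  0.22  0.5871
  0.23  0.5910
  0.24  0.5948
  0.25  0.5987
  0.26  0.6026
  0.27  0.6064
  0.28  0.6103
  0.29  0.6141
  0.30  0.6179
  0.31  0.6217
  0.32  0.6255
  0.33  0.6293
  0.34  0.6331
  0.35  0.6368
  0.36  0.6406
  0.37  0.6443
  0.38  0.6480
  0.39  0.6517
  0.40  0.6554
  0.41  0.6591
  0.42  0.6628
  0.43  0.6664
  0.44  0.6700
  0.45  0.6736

$38.01

T = 0.75;  σ√T = 0.4157
d₁ = [ln(184/169) + (0.009 + ½·0.48²)·0.75] / (σ√T) = (0.0850 + 0.0931) / 0.4157 = 0.4287 ⇒ 0.43
d₂ = 0.4287 − 0.4157 = 0.0130 ⇒ 0.01
e^(−rT) = e^(−0.009·0.75) = 0.9933
N(d₁) = N(0.43) = 0.6664;  N(d₂) = N(0.01) = 0.5040
C = 184·0.6664 − 169·0.9933·0.5040 = 122.6176 − 84.6053 = 38.0123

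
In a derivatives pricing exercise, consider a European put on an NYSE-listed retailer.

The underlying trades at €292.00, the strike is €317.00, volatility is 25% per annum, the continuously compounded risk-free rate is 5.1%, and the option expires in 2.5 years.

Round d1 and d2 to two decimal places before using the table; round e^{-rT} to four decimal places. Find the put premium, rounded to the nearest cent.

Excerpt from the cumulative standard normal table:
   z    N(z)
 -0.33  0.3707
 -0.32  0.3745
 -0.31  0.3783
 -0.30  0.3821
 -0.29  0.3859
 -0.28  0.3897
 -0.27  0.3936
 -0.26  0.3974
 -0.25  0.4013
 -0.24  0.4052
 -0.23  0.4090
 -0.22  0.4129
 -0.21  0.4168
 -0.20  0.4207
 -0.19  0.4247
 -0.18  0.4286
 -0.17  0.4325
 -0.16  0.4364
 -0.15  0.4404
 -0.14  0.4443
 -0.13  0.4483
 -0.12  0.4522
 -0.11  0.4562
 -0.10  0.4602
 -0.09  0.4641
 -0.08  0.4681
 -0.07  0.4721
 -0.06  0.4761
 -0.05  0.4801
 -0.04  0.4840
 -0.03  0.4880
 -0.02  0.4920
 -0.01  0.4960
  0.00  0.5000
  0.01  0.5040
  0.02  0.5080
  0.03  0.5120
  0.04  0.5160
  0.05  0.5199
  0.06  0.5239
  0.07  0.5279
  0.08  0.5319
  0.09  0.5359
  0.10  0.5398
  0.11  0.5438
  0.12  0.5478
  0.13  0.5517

σ√T = 0.25 × 1.5811 = 0.3953
d₁ = [ln(292/317) + (0.051 + ½·0.25²)·2.5] / (σ√T) = (-0.0821 + 0.2056) / 0.3953 = 0.3124 which rounds to 0.31
d₂ = 0.3124 − 0.3953 = -0.0829 which rounds to -0.08
e^(−rT) = e^(−0.051·2.5) = 0.8803
P = 317·0.8803·N(0.08) − 292·N(-0.31) = 317·0.8803·0.5319 − 292·0.3783 = 148.4294 − 110.4636 = 37.9658

€37.97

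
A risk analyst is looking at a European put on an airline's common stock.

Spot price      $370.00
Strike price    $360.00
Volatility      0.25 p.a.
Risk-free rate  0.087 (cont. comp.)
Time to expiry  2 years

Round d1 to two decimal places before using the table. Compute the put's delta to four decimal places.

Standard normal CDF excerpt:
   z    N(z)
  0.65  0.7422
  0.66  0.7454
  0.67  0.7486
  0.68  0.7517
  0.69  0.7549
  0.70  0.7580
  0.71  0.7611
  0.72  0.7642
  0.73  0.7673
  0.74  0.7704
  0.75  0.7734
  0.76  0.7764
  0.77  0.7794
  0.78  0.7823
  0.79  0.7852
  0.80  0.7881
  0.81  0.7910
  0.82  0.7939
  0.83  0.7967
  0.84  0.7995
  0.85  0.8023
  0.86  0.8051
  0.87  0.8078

-0.2266

σ√T = 0.25·√2 = 0.3536
d₁ = [ln(370/360) + (0.087 + 0.25²/2)·2] / 0.3536 = [0.0274 + 0.2365] / 0.3536 = 0.7464 ≈ 0.75
N(d₁) = N(0.75) = 0.7734
Δ_put = N(d₁) − 1 = 0.7734 − 1 = -0.2266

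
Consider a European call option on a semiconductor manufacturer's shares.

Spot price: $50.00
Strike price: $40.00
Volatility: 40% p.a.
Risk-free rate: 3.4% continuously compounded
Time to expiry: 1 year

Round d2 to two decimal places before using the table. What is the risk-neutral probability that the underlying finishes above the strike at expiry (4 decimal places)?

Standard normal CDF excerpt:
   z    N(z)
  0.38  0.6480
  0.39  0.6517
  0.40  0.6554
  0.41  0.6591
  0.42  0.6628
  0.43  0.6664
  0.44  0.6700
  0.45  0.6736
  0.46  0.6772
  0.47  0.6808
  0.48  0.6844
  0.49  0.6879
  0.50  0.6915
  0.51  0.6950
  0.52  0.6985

0.6700

σ√T = 0.4·√1 = 0.4000
d₁ = [ln(50/40) + (0.034 + 0.4²/2)·1] / 0.4000 = [0.2231 + 0.1140] / 0.4000 = 0.8429 → 0.84
d₂ = d₁ − σ√T = 0.8429 − 0.4000 = 0.4429 → 0.44
Pr(exercise) under Q = N(d₂) = 0.6700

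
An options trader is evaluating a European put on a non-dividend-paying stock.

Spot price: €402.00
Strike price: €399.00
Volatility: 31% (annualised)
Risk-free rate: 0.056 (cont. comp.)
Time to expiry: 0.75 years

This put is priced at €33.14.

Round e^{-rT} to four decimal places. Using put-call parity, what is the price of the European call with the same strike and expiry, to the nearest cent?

e^(−rT) = e^(−0.056·0.75) = 0.9589
Put-call parity: C − P = S − K·e^(−rT) = 402 − 399·0.9589 = 402 − 382.6011 = 19.3989
C = P + (C − P) = 33.14 + (19.3989) = 52.5389

€52.54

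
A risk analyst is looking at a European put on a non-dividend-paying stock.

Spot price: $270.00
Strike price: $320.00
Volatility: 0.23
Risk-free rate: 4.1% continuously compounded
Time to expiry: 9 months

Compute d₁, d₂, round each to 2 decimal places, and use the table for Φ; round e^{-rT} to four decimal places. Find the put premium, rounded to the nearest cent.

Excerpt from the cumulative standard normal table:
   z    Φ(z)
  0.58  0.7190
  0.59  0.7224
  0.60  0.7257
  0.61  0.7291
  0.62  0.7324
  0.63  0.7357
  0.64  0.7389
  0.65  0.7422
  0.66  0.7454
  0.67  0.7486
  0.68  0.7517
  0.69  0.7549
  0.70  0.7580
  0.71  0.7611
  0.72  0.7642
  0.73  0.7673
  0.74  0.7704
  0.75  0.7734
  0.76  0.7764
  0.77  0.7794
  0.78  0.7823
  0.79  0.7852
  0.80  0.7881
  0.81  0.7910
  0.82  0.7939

T = 0.75;  σ√T = 0.1992
d₁ = [ln(270/320) + (0.041 + 0.23²/2)·0.75] / 0.1992 = [-0.1699 + 0.0506] / 0.1992 = -0.5990 → -0.60
d₂ = d₁ − σ√T = -0.5990 − 0.1992 = -0.7982 → -0.80
exp(−rT) = exp(−0.041·0.75) = 0.9697
P = 320·0.9697·N(0.80) − 270·N(0.60) = 320·0.9697·0.7881 − 270·0.7257 = 244.5506 − 195.9390 = 48.6116

$48.61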